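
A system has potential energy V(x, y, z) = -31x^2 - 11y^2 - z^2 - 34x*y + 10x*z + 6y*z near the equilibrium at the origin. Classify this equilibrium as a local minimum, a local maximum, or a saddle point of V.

The Hessian at the origin is H = [[-62, -34, 10], [-34, -22, 6], [10, 6, -2]].
Row-reducing H symmetrically gives the diagonal entries -62, -104/31, -4/13.
That gives 3 negative pivots.
H is negative definite, so the origin is a strict local maximum.

local maximum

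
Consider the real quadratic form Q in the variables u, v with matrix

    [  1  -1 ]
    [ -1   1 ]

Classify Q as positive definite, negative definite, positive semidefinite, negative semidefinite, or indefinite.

positive semidefinite

For the 2×2 matrix [[1, -1], [-1, 1]]: det = 1·1 − (-1)² = 0, trace = 2.
det = 0 so one eigenvalue is zero; the form is semidefinite with the sign of the trace.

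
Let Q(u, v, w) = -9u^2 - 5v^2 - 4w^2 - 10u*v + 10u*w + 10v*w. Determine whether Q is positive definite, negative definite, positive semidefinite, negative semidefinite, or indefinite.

indefinite

The associated matrix is A = [[-9, -5, 5], [-5, -5, 5], [5, 5, -4]].
Applying the same elementary operations to the rows and columns of A produces a congruent diagonal matrix with entries -9, -20/9, 1.
That gives 1 positive, 2 negative pivots.
Hence Q is indefinite.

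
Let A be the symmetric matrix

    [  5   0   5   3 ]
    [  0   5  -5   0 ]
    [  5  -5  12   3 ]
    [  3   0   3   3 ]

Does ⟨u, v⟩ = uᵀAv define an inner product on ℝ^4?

yes

Leading principal minors: Δ_1 = 5, Δ_2 = 25, Δ_3 = 50, Δ_4 = 60.
All leading principal minors are positive, so by Sylvester's criterion Q is positive definite.
⟨·,·⟩ is an inner product exactly when A is positive definite.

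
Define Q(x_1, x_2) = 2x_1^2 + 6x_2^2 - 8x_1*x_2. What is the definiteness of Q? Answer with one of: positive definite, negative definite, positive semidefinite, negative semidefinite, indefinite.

The associated matrix is A = [[2, -4], [-4, 6]].
Applying the same elementary operations to the rows and columns of A produces a congruent diagonal matrix with entries 2, -2.
That gives 1 positive, 1 negative pivots.
Hence Q is indefinite.

indefinite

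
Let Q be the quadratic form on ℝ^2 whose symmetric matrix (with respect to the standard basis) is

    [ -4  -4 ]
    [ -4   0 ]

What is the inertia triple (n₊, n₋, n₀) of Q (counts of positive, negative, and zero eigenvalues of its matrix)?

Congruent diagonalization of A (simultaneous row and column reduction) yields pivots -4, 4.
So there are 1 positive, 1 negative pivots.

(1, 1, 0)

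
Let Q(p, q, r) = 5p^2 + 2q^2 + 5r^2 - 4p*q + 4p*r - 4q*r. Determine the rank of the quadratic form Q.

Write A = [[5, -2, 2], [-2, 2, -2], [2, -2, 5]].
An LDLᵀ factorisation of A has diagonal entries 5, 6/5, 3.
Counting signs: 3 positive.
The rank is the number of nonzero pivots: 3.

3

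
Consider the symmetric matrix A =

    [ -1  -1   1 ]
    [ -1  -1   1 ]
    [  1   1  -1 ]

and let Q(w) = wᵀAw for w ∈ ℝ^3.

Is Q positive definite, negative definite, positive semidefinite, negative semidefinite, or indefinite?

negative semidefinite

Symmetric row and column elimination reduces A to a congruent diagonal form with pivots -1, 0, 0.
That gives 1 negative, 2 zero pivots.
Hence Q is negative semidefinite.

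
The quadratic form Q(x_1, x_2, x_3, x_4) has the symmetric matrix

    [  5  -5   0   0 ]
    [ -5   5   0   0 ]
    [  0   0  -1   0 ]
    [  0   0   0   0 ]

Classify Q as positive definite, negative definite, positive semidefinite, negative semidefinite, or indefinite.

indefinite

Congruent diagonalization of A (simultaneous row and column reduction) yields pivots 5, 0, -1, 0.
Counting signs: 1 positive, 1 negative, 2 zero.
Hence Q is indefinite.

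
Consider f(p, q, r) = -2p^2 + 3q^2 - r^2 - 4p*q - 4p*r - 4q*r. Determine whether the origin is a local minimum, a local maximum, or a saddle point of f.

The Hessian at the origin is H = [[-4, -4, -4], [-4, 6, -4], [-4, -4, -2]].
Congruent diagonalization of H (simultaneous row and column reduction) yields pivots -4, 10, 2.
That gives 2 positive, 1 negative pivots.
H is indefinite, so the origin is a saddle point.

saddle point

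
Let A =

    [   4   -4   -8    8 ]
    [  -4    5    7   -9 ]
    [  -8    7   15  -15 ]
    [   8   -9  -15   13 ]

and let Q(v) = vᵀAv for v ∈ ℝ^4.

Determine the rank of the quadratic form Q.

Congruent diagonalization of A (simultaneous row and column reduction) yields pivots 4, 1, -2, -4.
That gives 2 positive, 2 negative pivots.
The rank is the number of nonzero pivots: 4.

4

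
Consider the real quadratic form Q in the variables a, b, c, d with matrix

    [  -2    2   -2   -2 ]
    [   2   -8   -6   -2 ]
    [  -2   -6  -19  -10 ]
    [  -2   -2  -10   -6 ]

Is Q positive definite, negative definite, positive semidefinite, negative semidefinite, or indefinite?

Row-reducing A symmetrically gives the diagonal entries -2, -6, -19/3, -4/19.
Counting signs: 4 negative.
Hence Q is negative definite.

negative definite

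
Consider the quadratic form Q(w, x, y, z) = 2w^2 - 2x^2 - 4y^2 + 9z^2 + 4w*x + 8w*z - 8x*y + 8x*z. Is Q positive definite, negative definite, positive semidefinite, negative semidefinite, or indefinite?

indefinite

Write A = [[2, 2, 0, 4], [2, -2, -4, 4], [0, -4, -4, 0], [4, 4, 0, 9]].
Congruent diagonalization of A (simultaneous row and column reduction) yields pivots 2, -4, 0, 1.
Counting signs: 2 positive, 1 negative, 1 zero.
Hence Q is indefinite.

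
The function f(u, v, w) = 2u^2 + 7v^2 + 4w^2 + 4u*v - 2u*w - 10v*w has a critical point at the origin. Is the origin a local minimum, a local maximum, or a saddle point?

The Hessian at the origin is H = [[4, 4, -2], [4, 14, -10], [-2, -10, 8]].
Row-reducing H symmetrically gives the diagonal entries 4, 10, 3/5.
That gives 3 positive pivots.
H is positive definite, so the origin is a strict local minimum.

local minimum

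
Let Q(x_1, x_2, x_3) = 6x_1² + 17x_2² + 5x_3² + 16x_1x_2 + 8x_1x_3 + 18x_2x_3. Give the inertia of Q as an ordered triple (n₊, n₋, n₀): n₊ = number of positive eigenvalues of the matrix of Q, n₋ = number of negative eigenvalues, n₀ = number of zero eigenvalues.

The associated matrix is A = [[6, 8, 4], [8, 17, 9], [4, 9, 5]].
An LDLᵀ factorisation of A has diagonal entries 6, 19/3, 4/19.
That gives 3 positive pivots.

(3, 0, 0)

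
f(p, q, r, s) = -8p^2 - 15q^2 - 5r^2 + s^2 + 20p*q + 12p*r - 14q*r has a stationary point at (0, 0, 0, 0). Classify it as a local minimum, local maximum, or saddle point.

saddle point

The Hessian at the origin is H = [[-16, 20, 12, 0], [20, -30, -14, 0], [12, -14, -10, 0], [0, 0, 0, 2]].
Row-reducing H symmetrically gives the diagonal entries -16, -5, -4/5, 2.
Counting signs: 1 positive, 3 negative.
H is indefinite, so the origin is a saddle point.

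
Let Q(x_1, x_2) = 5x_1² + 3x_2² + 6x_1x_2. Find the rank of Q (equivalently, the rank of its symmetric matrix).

2

The associated matrix is A = [[5, 3], [3, 3]].
Symmetric row and column elimination reduces A to a congruent diagonal form with pivots 5, 6/5.
So there are 2 positive pivots.
The rank is the number of nonzero pivots: 2.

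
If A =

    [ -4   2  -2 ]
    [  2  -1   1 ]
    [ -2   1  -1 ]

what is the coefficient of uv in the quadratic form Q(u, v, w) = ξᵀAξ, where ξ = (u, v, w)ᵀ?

The coefficient of uv is A[1,2] + A[2,1] = 2·2 = 4.

4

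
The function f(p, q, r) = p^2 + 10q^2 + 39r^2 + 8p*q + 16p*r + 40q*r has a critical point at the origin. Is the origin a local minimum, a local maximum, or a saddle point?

saddle point

The Hessian at the origin is H = [[2, 8, 16], [8, 20, 40], [16, 40, 78]].
An LDLᵀ factorisation of H has diagonal entries 2, -12, -2.
That gives 1 positive, 2 negative pivots.
H is indefinite, so the origin is a saddle point.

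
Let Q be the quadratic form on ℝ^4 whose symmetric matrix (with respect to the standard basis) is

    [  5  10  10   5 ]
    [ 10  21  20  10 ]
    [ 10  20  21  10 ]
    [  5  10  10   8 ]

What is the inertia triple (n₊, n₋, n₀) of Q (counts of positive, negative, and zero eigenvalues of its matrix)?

(4, 0, 0)

Row-reducing A symmetrically gives the diagonal entries 5, 1, 1, 3.
That gives 4 positive pivots.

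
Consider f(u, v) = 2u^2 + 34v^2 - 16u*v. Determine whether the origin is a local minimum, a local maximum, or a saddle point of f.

The Hessian at the origin is H = [[4, -16], [-16, 68]].
det H = 4·68 − (-16)² = 16 > 0 and H[1,1] = 4 > 0, so H is positive definite.
Therefore the origin is a local minimum.

local minimum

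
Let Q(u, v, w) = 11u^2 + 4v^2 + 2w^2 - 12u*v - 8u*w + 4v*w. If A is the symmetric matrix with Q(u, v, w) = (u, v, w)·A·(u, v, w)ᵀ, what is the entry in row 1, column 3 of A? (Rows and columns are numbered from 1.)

The coefficient of u·w in Q is -8. For a symmetric A this equals A[1,3] + A[3,1] = 2·A[1,3].
So A[1,3] = -8/2 = -4.

-4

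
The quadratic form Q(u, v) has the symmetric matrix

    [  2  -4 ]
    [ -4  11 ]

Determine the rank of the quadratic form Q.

Row-reducing A symmetrically gives the diagonal entries 2, 3.
So there are 2 positive pivots.
The rank is the number of nonzero pivots: 2.

2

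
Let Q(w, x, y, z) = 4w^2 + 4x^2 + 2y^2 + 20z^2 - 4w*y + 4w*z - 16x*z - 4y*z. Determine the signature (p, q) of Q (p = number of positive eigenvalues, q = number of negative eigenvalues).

(4, 0)

The symmetric matrix is A = [[4, 0, -2, 2], [0, 4, 0, -8], [-2, 0, 2, -2], [2, -8, -2, 20]].
Applying the same elementary operations to the rows and columns of A produces a congruent diagonal matrix with entries 4, 4, 1, 2.
That gives 4 positive pivots.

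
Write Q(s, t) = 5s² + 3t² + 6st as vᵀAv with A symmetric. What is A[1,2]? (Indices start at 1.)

The coefficient of s·t in Q is 6. For a symmetric A this equals A[1,2] + A[2,1] = 2·A[1,2].
So A[1,2] = 6/2 = 3.

3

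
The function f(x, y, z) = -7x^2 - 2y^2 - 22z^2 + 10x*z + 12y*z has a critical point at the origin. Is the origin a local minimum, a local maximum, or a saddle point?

local maximum

The Hessian at the origin is H = [[-14, 0, 10], [0, -4, 12], [10, 12, -44]].
Congruent diagonalization of H (simultaneous row and column reduction) yields pivots -14, -4, -6/7.
That gives 3 negative pivots.
H is negative definite, so the origin is a strict local maximum.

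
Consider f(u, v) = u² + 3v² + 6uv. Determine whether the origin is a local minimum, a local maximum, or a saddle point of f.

The Hessian at the origin is H = [[2, 6], [6, 6]].
det H = 2·6 − (6)² = -24 < 0, so H is indefinite.
Therefore the origin is a saddle point.

saddle point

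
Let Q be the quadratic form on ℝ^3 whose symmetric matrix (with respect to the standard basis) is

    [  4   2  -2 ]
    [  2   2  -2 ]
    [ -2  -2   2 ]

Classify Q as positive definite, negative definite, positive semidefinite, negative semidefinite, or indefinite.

Symmetric row and column elimination reduces A to a congruent diagonal form with pivots 4, 1, 0.
Counting signs: 2 positive, 1 zero.
Hence Q is positive semidefinite.

positive semidefinite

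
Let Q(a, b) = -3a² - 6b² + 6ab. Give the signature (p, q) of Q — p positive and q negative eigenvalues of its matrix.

Write A = [[-3, 3], [3, -6]].
An LDLᵀ factorisation of A has diagonal entries -3, -3.
Counting signs: 2 negative.

(0, 2)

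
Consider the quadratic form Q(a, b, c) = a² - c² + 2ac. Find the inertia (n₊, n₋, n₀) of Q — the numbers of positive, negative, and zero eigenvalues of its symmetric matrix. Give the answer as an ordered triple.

(1, 1, 1)

Write A = [[1, 0, 1], [0, 0, 0], [1, 0, -1]].
Applying the same elementary operations to the rows and columns of A produces a congruent diagonal matrix with entries 1, 0, -2.
That gives 1 positive, 1 negative, 1 zero pivots.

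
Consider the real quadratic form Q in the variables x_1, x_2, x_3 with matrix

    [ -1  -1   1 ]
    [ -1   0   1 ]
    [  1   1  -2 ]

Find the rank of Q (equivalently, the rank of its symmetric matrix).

3

Applying the same elementary operations to the rows and columns of A produces a congruent diagonal matrix with entries -1, 1, -1.
That gives 1 positive, 2 negative pivots.
The rank is the number of nonzero pivots: 3.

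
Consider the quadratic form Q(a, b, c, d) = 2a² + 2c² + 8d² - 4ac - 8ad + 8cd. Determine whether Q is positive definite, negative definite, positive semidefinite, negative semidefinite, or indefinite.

The associated matrix is A = [[2, 0, -2, -4], [0, 0, 0, 0], [-2, 0, 2, 4], [-4, 0, 4, 8]].
Applying the same elementary operations to the rows and columns of A produces a congruent diagonal matrix with entries 2, 0, 0, 0.
Counting signs: 1 positive, 3 zero.
Hence Q is positive semidefinite.

positive semidefinite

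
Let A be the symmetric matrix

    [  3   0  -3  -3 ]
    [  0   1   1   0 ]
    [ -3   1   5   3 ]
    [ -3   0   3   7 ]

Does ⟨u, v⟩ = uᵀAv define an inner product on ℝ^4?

yes

Row-reducing A symmetrically gives the diagonal entries 3, 1, 1, 4.
So there are 4 positive pivots.
Hence Q is positive definite.
⟨·,·⟩ is an inner product exactly when A is positive definite.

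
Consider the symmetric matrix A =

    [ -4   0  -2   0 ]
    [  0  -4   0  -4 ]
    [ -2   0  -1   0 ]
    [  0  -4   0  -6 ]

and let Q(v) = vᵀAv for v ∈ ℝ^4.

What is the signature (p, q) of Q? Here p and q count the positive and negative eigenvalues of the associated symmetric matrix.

(0, 3)

Symmetric row and column elimination reduces A to a congruent diagonal form with pivots -4, -4, 0, -2.
That gives 3 negative, 1 zero pivots.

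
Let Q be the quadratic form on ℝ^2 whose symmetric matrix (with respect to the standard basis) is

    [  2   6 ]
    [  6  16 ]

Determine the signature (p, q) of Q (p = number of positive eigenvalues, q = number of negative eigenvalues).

Congruent diagonalization of A (simultaneous row and column reduction) yields pivots 2, -2.
Counting signs: 1 positive, 1 negative.

(1, 1)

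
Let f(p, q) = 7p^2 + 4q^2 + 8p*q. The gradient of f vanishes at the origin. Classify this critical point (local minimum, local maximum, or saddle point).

local minimum

The Hessian at the origin is H = [[14, 8], [8, 8]].
det H = 14·8 − (8)² = 48 > 0 and H[1,1] = 14 > 0, so H is positive definite.
Therefore the origin is a local minimum.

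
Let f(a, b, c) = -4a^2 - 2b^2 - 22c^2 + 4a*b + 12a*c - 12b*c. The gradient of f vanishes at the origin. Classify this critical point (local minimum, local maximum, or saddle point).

local maximum

The Hessian at the origin is H = [[-8, 4, 12], [4, -4, -12], [12, -12, -44]].
Congruent diagonalization of H (simultaneous row and column reduction) yields pivots -8, -2, -8.
Counting signs: 3 negative.
H is negative definite, so the origin is a strict local maximum.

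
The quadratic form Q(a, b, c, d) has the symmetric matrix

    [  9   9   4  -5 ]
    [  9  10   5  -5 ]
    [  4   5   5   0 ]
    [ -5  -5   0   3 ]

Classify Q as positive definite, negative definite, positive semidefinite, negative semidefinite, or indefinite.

indefinite

Row-reducing A symmetrically gives the diagonal entries 9, 1, 20/9, -2.
Counting signs: 3 positive, 1 negative.
Hence Q is indefinite.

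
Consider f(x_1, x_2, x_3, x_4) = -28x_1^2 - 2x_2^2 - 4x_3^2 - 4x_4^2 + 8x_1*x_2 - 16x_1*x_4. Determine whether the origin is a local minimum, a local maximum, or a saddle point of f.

local maximum

The Hessian at the origin is H = [[-56, 8, 0, -16], [8, -4, 0, 0], [0, 0, -8, 0], [-16, 0, 0, -8]].
Row-reducing H symmetrically gives the diagonal entries -56, -20/7, -8, -8/5.
That gives 4 negative pivots.
H is negative definite, so the origin is a strict local maximum.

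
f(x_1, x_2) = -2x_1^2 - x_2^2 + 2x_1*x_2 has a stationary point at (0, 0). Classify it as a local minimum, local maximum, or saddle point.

The Hessian at the origin is H = [[-4, 2], [2, -2]].
det H = -4·-2 − (2)² = 4 > 0 and H[1,1] = -4 < 0, so H is negative definite.
Therefore the origin is a local maximum.

local maximum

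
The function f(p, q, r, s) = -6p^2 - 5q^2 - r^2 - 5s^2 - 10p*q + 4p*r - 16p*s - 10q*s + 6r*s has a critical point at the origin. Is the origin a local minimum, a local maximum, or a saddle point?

saddle point

The Hessian at the origin is H = [[-12, -10, 4, -16], [-10, -10, 0, -10], [4, 0, -2, 6], [-16, -10, 6, -10]].
Symmetric row and column elimination reduces H to a congruent diagonal form with pivots -12, -5/3, 6, 12.
So there are 2 positive, 2 negative pivots.
H is indefinite, so the origin is a saddle point.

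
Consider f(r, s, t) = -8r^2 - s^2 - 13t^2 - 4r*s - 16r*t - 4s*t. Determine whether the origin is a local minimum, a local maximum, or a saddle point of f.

local maximum

The Hessian at the origin is H = [[-16, -4, -16], [-4, -2, -4], [-16, -4, -26]].
An LDLᵀ factorisation of H has diagonal entries -16, -1, -10.
Counting signs: 3 negative.
H is negative definite, so the origin is a strict local maximum.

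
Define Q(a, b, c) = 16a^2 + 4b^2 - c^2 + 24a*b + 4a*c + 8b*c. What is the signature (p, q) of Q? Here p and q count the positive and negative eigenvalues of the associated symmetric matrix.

Write A = [[16, 12, 2], [12, 4, 4], [2, 4, -1]].
Applying the same elementary operations to the rows and columns of A produces a congruent diagonal matrix with entries 16, -5, 0.
That gives 1 positive, 1 negative, 1 zero pivots.

(1, 1)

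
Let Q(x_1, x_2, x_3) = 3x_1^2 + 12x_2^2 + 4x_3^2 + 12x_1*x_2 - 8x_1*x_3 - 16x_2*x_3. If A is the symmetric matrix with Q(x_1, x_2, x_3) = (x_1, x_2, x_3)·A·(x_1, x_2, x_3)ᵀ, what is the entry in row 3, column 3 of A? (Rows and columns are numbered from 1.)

The coefficient of x_3^2 in Q is 4, and that is exactly A[3,3].

4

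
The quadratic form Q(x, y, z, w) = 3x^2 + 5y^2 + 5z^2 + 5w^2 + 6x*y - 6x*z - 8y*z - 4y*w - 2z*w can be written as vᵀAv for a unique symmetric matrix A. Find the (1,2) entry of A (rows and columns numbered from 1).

The coefficient of x·y in Q is 6. For a symmetric A this equals A[1,2] + A[2,1] = 2·A[1,2].
So A[1,2] = 6/2 = 3.

3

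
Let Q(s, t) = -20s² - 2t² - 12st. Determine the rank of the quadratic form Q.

The associated matrix is A = [[-20, -6], [-6, -2]].
Symmetric row and column elimination reduces A to a congruent diagonal form with pivots -20, -1/5.
Counting signs: 2 negative.
The rank is the number of nonzero pivots: 2.

2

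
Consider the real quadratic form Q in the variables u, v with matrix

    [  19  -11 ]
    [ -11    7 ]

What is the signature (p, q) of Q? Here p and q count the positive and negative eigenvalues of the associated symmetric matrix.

Symmetric row and column elimination reduces A to a congruent diagonal form with pivots 19, 12/19.
That gives 2 positive pivots.

(2, 0)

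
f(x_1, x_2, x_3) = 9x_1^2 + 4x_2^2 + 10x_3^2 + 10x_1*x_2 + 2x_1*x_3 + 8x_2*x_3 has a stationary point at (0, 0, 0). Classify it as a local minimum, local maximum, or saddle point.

local minimum

The Hessian at the origin is H = [[18, 10, 2], [10, 8, 8], [2, 8, 20]].
Applying the same elementary operations to the rows and columns of H produces a congruent diagonal matrix with entries 18, 22/9, 4/11.
That gives 3 positive pivots.
H is positive definite, so the origin is a strict local minimum.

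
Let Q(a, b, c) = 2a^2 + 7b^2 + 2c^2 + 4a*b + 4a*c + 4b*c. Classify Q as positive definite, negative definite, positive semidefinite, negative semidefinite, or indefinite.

positive semidefinite

The symmetric matrix is A = [[2, 2, 2], [2, 7, 2], [2, 2, 2]].
Congruent diagonalization of A (simultaneous row and column reduction) yields pivots 2, 5, 0.
That gives 2 positive, 1 zero pivots.
Hence Q is positive semidefinite.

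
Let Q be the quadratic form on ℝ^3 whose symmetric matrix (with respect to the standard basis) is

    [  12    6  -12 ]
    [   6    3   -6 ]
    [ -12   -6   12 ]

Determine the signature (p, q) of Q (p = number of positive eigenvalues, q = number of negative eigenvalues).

Symmetric row and column elimination reduces A to a congruent diagonal form with pivots 12, 0, 0.
That gives 1 positive, 2 zero pivots.

(1, 0)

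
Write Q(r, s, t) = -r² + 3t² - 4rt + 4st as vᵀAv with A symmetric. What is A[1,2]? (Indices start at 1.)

0

The coefficient of r·s in Q is 0. For a symmetric A this equals A[1,2] + A[2,1] = 2·A[1,2].
So A[1,2] = 0/2 = 0.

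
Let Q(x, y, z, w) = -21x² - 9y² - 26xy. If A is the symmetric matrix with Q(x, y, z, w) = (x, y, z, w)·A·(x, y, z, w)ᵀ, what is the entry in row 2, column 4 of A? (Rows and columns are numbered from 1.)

The coefficient of y·w in Q is 0. For a symmetric A this equals A[2,4] + A[4,2] = 2·A[2,4].
So A[2,4] = 0/2 = 0.

0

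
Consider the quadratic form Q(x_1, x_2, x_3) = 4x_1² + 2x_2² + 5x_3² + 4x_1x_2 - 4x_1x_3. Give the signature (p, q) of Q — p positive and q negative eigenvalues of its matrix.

Write A = [[4, 2, -2], [2, 2, 0], [-2, 0, 5]].
Row-reducing A symmetrically gives the diagonal entries 4, 1, 3.
Counting signs: 3 positive.

(3, 0)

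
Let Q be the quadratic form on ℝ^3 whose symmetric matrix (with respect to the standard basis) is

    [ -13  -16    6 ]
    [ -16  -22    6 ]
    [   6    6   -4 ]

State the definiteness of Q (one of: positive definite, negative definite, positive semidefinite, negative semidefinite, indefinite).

Applying the same elementary operations to the rows and columns of A produces a congruent diagonal matrix with entries -13, -30/13, -2/5.
Counting signs: 3 negative.
Hence Q is negative definite.

negative definite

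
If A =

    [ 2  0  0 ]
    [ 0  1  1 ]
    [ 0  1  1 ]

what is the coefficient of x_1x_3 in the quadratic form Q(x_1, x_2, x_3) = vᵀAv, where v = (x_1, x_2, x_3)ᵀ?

The coefficient of x_1x_3 is A[1,3] + A[3,1] = 2·0 = 0.

0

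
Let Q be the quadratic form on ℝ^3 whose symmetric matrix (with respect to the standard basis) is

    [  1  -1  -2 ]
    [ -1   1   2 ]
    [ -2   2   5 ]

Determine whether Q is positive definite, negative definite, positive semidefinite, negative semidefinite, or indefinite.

positive semidefinite

Symmetric row and column elimination reduces A to a congruent diagonal form with pivots 1, 0, 1.
Counting signs: 2 positive, 1 zero.
Hence Q is positive semidefinite.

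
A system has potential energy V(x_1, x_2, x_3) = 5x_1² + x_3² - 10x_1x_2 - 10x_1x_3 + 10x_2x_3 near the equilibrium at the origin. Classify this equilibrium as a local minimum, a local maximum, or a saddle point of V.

saddle point

The Hessian at the origin is H = [[10, -10, -10], [-10, 0, 10], [-10, 10, 2]].
An LDLᵀ factorisation of H has diagonal entries 10, -10, -8.
Counting signs: 1 positive, 2 negative.
H is indefinite, so the origin is a saddle point.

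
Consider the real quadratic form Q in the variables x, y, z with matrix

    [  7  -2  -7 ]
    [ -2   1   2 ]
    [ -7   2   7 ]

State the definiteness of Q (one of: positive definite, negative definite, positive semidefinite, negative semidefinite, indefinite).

Congruent diagonalization of A (simultaneous row and column reduction) yields pivots 7, 3/7, 0.
So there are 2 positive, 1 zero pivots.
Hence Q is positive semidefinite.

positive semidefinite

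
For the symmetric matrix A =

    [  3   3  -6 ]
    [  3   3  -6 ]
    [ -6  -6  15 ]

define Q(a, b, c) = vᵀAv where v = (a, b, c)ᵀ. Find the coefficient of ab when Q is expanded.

The coefficient of ab is A[1,2] + A[2,1] = 2·3 = 6.

6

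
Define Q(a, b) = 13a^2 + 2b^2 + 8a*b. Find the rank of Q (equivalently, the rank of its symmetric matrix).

2

The associated matrix is A = [[13, 4], [4, 2]].
Symmetric row and column elimination reduces A to a congruent diagonal form with pivots 13, 10/13.
Counting signs: 2 positive.
The rank is the number of nonzero pivots: 2.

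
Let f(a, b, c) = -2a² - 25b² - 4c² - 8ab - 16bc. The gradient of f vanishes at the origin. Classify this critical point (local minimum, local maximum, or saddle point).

The Hessian at the origin is H = [[-4, -8, 0], [-8, -50, -16], [0, -16, -8]].
Congruent diagonalization of H (simultaneous row and column reduction) yields pivots -4, -34, -8/17.
That gives 3 negative pivots.
H is negative definite, so the origin is a strict local maximum.

local maximum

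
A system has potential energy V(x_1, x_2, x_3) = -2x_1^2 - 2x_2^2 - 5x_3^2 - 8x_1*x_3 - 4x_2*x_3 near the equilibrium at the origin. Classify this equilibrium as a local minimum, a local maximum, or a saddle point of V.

saddle point

The Hessian at the origin is H = [[-4, 0, -8], [0, -4, -4], [-8, -4, -10]].
Applying the same elementary operations to the rows and columns of H produces a congruent diagonal matrix with entries -4, -4, 10.
That gives 1 positive, 2 negative pivots.
H is indefinite, so the origin is a saddle point.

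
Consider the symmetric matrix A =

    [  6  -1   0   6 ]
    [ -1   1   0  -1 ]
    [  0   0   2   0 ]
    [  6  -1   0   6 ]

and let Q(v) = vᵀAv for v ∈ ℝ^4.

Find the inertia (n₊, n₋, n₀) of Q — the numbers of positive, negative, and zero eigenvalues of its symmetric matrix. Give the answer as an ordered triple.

(3, 0, 1)

Applying the same elementary operations to the rows and columns of A produces a congruent diagonal matrix with entries 6, 5/6, 2, 0.
Counting signs: 3 positive, 1 zero.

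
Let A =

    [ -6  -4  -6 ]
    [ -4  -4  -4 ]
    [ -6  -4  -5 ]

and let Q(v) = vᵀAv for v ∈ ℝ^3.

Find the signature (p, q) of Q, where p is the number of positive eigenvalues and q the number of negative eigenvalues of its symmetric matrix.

(1, 2)

Row-reducing A symmetrically gives the diagonal entries -6, -4/3, 1.
Counting signs: 1 positive, 2 negative.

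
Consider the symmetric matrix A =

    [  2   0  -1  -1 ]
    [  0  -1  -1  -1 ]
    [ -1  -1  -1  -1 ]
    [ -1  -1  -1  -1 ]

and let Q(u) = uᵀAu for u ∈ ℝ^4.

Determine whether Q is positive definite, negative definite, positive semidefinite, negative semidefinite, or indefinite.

indefinite

Row-reducing A symmetrically gives the diagonal entries 2, -1, -1/2, 0.
That gives 1 positive, 2 negative, 1 zero pivots.
Hence Q is indefinite.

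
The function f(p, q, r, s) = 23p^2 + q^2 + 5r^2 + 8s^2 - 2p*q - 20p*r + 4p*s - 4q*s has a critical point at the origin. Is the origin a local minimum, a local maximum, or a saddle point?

The Hessian at the origin is H = [[46, -2, -20, 4], [-2, 2, 0, -4], [-20, 0, 10, 0], [4, -4, 0, 16]].
Row-reducing H symmetrically gives the diagonal entries 46, 44/23, 10/11, 8.
That gives 4 positive pivots.
H is positive definite, so the origin is a strict local minimum.

local minimum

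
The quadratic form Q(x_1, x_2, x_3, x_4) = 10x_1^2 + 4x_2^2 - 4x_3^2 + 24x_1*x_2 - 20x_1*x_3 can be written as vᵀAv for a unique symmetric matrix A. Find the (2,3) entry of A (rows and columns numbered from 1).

0

The coefficient of x_2·x_3 in Q is 0. For a symmetric A this equals A[2,3] + A[3,2] = 2·A[2,3].
So A[2,3] = 0/2 = 0.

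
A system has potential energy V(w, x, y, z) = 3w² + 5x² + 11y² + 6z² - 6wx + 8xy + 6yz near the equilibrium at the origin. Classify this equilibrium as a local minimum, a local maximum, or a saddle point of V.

local minimum

The Hessian at the origin is H = [[6, -6, 0, 0], [-6, 10, 8, 0], [0, 8, 22, 6], [0, 0, 6, 12]].
Congruent diagonalization of H (simultaneous row and column reduction) yields pivots 6, 4, 6, 6.
Counting signs: 4 positive.
H is positive definite, so the origin is a strict local minimum.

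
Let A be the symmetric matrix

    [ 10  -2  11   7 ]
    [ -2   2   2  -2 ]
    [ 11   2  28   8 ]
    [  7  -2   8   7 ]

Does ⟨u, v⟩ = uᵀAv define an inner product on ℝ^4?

Leading principal minors: Δ_1 = 10, Δ_2 = 16, Δ_3 = 78, Δ_4 = 90.
All leading principal minors are positive, so by Sylvester's criterion Q is positive definite.
⟨·,·⟩ is an inner product exactly when A is positive definite.

yes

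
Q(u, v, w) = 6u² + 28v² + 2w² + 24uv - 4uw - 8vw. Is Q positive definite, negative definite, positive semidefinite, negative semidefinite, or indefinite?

positive definite

The symmetric matrix is A = [[6, 12, -2], [12, 28, -4], [-2, -4, 2]].
An LDLᵀ factorisation of A has diagonal entries 6, 4, 4/3.
So there are 3 positive pivots.
Hence Q is positive definite.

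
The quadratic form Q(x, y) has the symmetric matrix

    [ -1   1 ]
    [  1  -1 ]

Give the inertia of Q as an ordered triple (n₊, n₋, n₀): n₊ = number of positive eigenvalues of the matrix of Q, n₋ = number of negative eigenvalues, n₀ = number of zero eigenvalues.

Symmetric row and column elimination reduces A to a congruent diagonal form with pivots -1, 0.
That gives 1 negative, 1 zero pivots.

(0, 1, 1)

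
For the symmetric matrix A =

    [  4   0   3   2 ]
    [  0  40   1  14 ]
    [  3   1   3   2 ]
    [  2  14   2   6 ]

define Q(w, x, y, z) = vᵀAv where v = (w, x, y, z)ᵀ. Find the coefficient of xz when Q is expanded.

The coefficient of xz is A[2,4] + A[4,2] = 2·14 = 28.

28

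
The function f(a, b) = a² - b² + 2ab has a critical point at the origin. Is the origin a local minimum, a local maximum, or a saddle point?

saddle point

The Hessian at the origin is H = [[2, 2], [2, -2]].
det H = 2·-2 − (2)² = -8 < 0, so H is indefinite.
Therefore the origin is a saddle point.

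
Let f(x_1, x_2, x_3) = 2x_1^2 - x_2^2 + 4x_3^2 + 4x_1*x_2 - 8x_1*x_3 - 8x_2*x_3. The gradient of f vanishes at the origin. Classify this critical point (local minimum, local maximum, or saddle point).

The Hessian at the origin is H = [[4, 4, -8], [4, -2, -8], [-8, -8, 8]].
Applying the same elementary operations to the rows and columns of H produces a congruent diagonal matrix with entries 4, -6, -8.
Counting signs: 1 positive, 2 negative.
H is indefinite, so the origin is a saddle point.

saddle point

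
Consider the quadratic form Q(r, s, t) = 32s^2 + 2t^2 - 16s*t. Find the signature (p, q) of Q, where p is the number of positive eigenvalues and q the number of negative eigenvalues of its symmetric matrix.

The associated matrix is A = [[0, 0, 0], [0, 32, -8], [0, -8, 2]].
Row-reducing A symmetrically gives the diagonal entries 0, 32, 0.
Counting signs: 1 positive, 2 zero.

(1, 0)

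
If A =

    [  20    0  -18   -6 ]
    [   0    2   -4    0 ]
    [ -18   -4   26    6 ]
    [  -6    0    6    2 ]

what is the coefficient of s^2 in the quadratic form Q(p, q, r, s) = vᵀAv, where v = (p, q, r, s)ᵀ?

The coefficient of s^2 is the diagonal entry A[4,4] = 2.

2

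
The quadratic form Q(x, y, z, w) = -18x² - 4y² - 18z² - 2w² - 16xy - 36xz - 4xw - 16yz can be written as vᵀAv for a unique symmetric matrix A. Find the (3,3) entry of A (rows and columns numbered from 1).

The coefficient of z² in Q is -18, and that is exactly A[3,3].

-18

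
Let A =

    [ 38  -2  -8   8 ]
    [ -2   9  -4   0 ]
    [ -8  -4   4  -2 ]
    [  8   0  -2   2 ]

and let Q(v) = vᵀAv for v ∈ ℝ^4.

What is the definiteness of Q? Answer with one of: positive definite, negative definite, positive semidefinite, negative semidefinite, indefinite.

Applying the same elementary operations to the rows and columns of A produces a congruent diagonal matrix with entries 38, 169/19, 20/169, 1/5.
That gives 4 positive pivots.
Hence Q is positive definite.

positive definite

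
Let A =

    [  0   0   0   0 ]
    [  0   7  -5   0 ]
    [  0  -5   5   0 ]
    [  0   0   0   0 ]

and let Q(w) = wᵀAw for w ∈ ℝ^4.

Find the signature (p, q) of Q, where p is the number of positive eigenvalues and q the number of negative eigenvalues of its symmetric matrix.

Congruent diagonalization of A (simultaneous row and column reduction) yields pivots 0, 7, 10/7, 0.
So there are 2 positive, 2 zero pivots.

(2, 0)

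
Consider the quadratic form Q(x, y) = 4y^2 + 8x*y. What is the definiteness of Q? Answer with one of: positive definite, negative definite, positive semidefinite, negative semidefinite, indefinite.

indefinite

The symmetric matrix of Q is [[0, 4], [4, 4]].
For the 2×2 matrix [[0, 4], [4, 4]]: det = 0·4 − (4)² = -16, trace = 4.
det < 0 so the eigenvalues have opposite signs; the form is indefinite.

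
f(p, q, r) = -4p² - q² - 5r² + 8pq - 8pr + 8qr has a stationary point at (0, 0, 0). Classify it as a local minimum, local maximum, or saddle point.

The Hessian at the origin is H = [[-8, 8, -8], [8, -2, 8], [-8, 8, -10]].
Applying the same elementary operations to the rows and columns of H produces a congruent diagonal matrix with entries -8, 6, -2.
So there are 1 positive, 2 negative pivots.
H is indefinite, so the origin is a saddle point.

saddle point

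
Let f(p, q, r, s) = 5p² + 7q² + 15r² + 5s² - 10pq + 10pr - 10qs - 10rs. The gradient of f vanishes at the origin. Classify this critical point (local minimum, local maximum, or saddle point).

saddle point

The Hessian at the origin is H = [[10, -10, 10, 0], [-10, 14, 0, -10], [10, 0, 30, -10], [0, -10, -10, 10]].
Congruent diagonalization of H (simultaneous row and column reduction) yields pivots 10, 4, -5, 30.
That gives 3 positive, 1 negative pivots.
H is indefinite, so the origin is a saddle point.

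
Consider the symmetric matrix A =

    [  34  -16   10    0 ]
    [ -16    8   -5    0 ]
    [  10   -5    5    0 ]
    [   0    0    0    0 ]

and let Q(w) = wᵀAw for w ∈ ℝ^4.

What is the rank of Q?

Applying the same elementary operations to the rows and columns of A produces a congruent diagonal matrix with entries 34, 8/17, 15/8, 0.
Counting signs: 3 positive, 1 zero.
The rank is the number of nonzero pivots: 3.

3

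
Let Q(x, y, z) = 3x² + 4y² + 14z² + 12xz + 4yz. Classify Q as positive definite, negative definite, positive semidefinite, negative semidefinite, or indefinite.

positive definite

Write A = [[3, 0, 6], [0, 4, 2], [6, 2, 14]].
Congruent diagonalization of A (simultaneous row and column reduction) yields pivots 3, 4, 1.
So there are 3 positive pivots.
Hence Q is positive definite.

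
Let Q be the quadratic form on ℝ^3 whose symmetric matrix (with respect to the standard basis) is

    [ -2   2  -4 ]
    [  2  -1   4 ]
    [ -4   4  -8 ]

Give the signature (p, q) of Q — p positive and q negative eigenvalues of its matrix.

(1, 1)

Row-reducing A symmetrically gives the diagonal entries -2, 1, 0.
Counting signs: 1 positive, 1 negative, 1 zero.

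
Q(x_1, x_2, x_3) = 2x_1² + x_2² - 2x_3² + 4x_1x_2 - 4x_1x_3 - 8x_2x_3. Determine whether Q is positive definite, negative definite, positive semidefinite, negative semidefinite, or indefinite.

indefinite

Write A = [[2, 2, -2], [2, 1, -4], [-2, -4, -2]].
Symmetric row and column elimination reduces A to a congruent diagonal form with pivots 2, -1, 0.
That gives 1 positive, 1 negative, 1 zero pivots.
Hence Q is indefinite.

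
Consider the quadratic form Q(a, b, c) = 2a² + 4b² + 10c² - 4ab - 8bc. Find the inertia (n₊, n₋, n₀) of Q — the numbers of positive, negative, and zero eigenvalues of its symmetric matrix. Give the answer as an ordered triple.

(3, 0, 0)

Write A = [[2, -2, 0], [-2, 4, -4], [0, -4, 10]].
Congruent diagonalization of A (simultaneous row and column reduction) yields pivots 2, 2, 2.
Counting signs: 3 positive.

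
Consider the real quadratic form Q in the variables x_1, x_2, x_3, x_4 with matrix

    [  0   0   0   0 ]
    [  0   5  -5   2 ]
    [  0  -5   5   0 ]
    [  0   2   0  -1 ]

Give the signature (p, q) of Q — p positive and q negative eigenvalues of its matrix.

(2, 1)

By Sylvester's law of inertia any congruent diagonalization of A has 2 positive, 1 negative and 1 zero entries.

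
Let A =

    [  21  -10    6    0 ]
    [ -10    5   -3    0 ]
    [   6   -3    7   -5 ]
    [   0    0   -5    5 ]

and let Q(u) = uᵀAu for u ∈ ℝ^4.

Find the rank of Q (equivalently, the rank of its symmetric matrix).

Applying the same elementary operations to the rows and columns of A produces a congruent diagonal matrix with entries 21, 5/21, 26/5, 5/26.
So there are 4 positive pivots.
The rank is the number of nonzero pivots: 4.

4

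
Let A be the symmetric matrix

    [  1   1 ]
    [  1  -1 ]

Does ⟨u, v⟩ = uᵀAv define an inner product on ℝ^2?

no

Applying the same elementary operations to the rows and columns of A produces a congruent diagonal matrix with entries 1, -2.
So there are 1 positive, 1 negative pivots.
Hence Q is indefinite.
⟨·,·⟩ is an inner product exactly when A is positive definite.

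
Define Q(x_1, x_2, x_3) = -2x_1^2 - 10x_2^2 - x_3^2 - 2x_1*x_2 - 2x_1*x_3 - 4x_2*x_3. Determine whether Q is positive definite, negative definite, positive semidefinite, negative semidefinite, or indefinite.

The symmetric matrix of Q is A = [[-2, -1, -1], [-1, -10, -2], [-1, -2, -1]].
Leading principal minors: Δ_1 = -2, Δ_2 = 19, Δ_3 = -5.
The signs alternate starting with Δ_1 < 0, so by Sylvester's criterion Q is negative definite.

negative definite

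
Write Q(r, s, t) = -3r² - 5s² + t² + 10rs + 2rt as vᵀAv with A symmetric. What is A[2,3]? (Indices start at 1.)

0

The coefficient of s·t in Q is 0. For a symmetric A this equals A[2,3] + A[3,2] = 2·A[2,3].
So A[2,3] = 0/2 = 0.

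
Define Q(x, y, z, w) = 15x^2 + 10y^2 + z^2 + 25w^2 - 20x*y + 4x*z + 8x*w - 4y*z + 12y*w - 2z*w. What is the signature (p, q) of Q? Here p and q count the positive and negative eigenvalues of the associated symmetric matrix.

Write A = [[15, -10, 2, 4], [-10, 10, -2, 6], [2, -2, 1, -1], [4, 6, -1, 25]].
Row-reducing A symmetrically gives the diagonal entries 15, 10/3, 3/5, 4/3.
So there are 4 positive pivots.

(4, 0)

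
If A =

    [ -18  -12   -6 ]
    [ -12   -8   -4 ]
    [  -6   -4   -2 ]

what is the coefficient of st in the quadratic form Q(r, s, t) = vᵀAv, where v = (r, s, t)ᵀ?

The coefficient of st is A[2,3] + A[3,2] = 2·(-4) = -8.

-8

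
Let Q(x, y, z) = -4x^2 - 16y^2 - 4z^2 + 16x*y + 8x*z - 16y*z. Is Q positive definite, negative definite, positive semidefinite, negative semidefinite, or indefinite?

negative semidefinite

The associated matrix is A = [[-4, 8, 4], [8, -16, -8], [4, -8, -4]].
Symmetric row and column elimination reduces A to a congruent diagonal form with pivots -4, 0, 0.
Counting signs: 1 negative, 2 zero.
Hence Q is negative semidefinite.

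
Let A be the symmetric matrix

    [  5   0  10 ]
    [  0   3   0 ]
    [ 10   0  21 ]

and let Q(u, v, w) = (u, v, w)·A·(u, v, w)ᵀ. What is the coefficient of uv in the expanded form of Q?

The coefficient of uv is A[1,2] + A[2,1] = 2·0 = 0.

0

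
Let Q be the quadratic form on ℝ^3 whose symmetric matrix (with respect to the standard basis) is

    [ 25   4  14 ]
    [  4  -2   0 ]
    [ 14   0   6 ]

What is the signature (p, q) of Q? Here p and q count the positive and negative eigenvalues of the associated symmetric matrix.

Row-reducing A symmetrically gives the diagonal entries 25, -66/25, 2/33.
So there are 2 positive, 1 negative pivots.

(2, 1)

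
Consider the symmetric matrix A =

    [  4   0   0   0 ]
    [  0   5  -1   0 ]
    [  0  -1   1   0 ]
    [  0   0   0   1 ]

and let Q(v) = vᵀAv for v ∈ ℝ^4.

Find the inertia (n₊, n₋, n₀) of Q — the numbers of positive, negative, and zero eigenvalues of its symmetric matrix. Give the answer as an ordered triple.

Congruent diagonalization of A (simultaneous row and column reduction) yields pivots 4, 5, 4/5, 1.
Counting signs: 4 positive.

(4, 0, 0)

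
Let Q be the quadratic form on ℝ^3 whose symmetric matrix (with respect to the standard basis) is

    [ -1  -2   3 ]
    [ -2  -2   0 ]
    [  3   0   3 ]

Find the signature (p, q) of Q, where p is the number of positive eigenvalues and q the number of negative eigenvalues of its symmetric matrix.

(1, 2)

Symmetric row and column elimination reduces A to a congruent diagonal form with pivots -1, 2, -6.
So there are 1 positive, 2 negative pivots.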